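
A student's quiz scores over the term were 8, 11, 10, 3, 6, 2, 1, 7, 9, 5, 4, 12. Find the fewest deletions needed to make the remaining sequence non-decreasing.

Fewest deletions = n − (longest non-decreasing subsequence).
i:      1  2  3  4  5  6  7  8  9 10 11 12
a[i]:   8 11 10  3  6  2  1  7  9  5  4 12
dp:     1  2  2  1  2  1  1  3  4  2  2  5
max dp = 5, so deletions = 12 − 5 = 7.

7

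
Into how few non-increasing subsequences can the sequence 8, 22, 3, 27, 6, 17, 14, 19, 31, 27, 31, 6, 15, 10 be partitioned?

6

Place each on the leftmost legal pile:
8 → new pile 1 (tops now [8])
22 → new pile 2 (tops now [8, 22])
3 → pile 1 (tops now [3, 22])
27 → new pile 3 (tops now [3, 22, 27])
6 → pile 2 (tops now [3, 6, 27])
17 → pile 3 (tops now [3, 6, 17])
14 → pile 3 (tops now [3, 6, 14])
19 → new pile 4 (tops now [3, 6, 14, 19])
31 → new pile 5 (tops now [3, 6, 14, 19, 31])
27 → pile 5 (tops now [3, 6, 14, 19, 27])
31 → new pile 6 (tops now [3, 6, 14, 19, 27, 31])
6 → pile 2 (tops now [3, 6, 14, 19, 27, 31])
15 → pile 4 (tops now [3, 6, 14, 15, 27, 31])
10 → pile 3 (tops now [3, 6, 10, 15, 27, 31])
Six piles.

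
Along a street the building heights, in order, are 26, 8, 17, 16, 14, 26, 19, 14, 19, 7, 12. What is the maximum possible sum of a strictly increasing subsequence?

51

Let S[i] be the best sum of a strictly increasing subsequence ending at i:
i:      1  2  3  4  5  6  7  8  9 10 11
a[i]:  26  8 17 16 14 26 19 14 19  7 12
S:     26  8 25 24 22 51 44 22 44  7 20
Maximum is 51 (e.g. 8 + 17 + 26).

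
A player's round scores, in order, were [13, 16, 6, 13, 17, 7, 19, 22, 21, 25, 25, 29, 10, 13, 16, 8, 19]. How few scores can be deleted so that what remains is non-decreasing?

9

Fewest deletions = n − (longest non-decreasing subsequence).
Patience tails:
13 → extends → [13]
16 → extends → [13, 16]
6 → replaces 13 → [6, 16]
13 → replaces 16 → [6, 13]
17 → extends → [6, 13, 17]
7 → replaces 13 → [6, 7, 17]
19 → extends → [6, 7, 17, 19]
22 → extends → [6, 7, 17, 19, 22]
21 → replaces 22 → [6, 7, 17, 19, 21]
25 → extends → [6, 7, 17, 19, 21, 25]
25 → extends → [6, 7, 17, 19, 21, 25, 25]
29 → extends → [6, 7, 17, 19, 21, 25, 25, 29]
10 → replaces 17 → [6, 7, 10, 19, 21, 25, 25, 29]
13 → replaces 19 → [6, 7, 10, 13, 21, 25, 25, 29]
16 → replaces 21 → [6, 7, 10, 13, 16, 25, 25, 29]
8 → replaces 10 → [6, 7, 8, 13, 16, 25, 25, 29]
19 → replaces 25 → [6, 7, 8, 13, 16, 19, 25, 29]
Longest non-decreasing subsequence has length 8, so deletions = 17 − 8 = 9.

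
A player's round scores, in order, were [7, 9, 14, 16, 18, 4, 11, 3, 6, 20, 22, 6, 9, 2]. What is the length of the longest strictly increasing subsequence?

Track the smallest tail for each achievable length (strict):
7 → extends → [7]
9 → extends → [7, 9]
14 → extends → [7, 9, 14]
16 → extends → [7, 9, 14, 16]
18 → extends → [7, 9, 14, 16, 18]
4 → replaces 7 → [4, 9, 14, 16, 18]
11 → replaces 14 → [4, 9, 11, 16, 18]
3 → replaces 4 → [3, 9, 11, 16, 18]
6 → replaces 9 → [3, 6, 11, 16, 18]
20 → extends → [3, 6, 11, 16, 18, 20]
22 → extends → [3, 6, 11, 16, 18, 20, 22]
6 → already a tail → [3, 6, 11, 16, 18, 20, 22]
9 → replaces 11 → [3, 6, 9, 16, 18, 20, 22]
2 → replaces 3 → [2, 6, 9, 16, 18, 20, 22]
Seven tails, so the longest strictly increasing subsequence has length 7 (e.g. 7, 9, 14, 16, 18, 20, 22).

7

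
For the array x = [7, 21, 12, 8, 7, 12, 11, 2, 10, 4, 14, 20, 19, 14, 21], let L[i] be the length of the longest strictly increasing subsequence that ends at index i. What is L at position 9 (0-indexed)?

dp[i] = 1 + max{dp[j] : j<i, x[j]<x[i]} (or 1 if no such j):
i:      0  1  2  3  4  5  6  7  8  9 10 11 12 13 14
x[i]:   7 21 12  8  7 12 11  2 10  4 14 20 19 14 21
dp:     1  2  2  2  1  3  3  1  3  2  4  5  5  4  6
At index 9 the value is 2.

2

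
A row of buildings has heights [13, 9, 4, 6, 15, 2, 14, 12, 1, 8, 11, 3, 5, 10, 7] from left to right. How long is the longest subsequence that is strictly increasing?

4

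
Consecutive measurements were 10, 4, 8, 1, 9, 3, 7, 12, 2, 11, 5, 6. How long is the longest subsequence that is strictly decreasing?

4

Negate each value so 'decreasing' becomes 'increasing', then run patience tails on the negated sequence:
-10 → extends → [-10]
-4 → extends → [-10, -4]
-8 → replaces -4 → [-10, -8]
-1 → extends → [-10, -8, -1]
-9 → replaces -8 → [-10, -9, -1]
-3 → replaces -1 → [-10, -9, -3]
-7 → replaces -3 → [-10, -9, -7]
-12 → replaces -10 → [-12, -9, -7]
-2 → extends → [-12, -9, -7, -2]
-11 → replaces -9 → [-12, -11, -7, -2]
-5 → replaces -2 → [-12, -11, -7, -5]
-6 → replaces -5 → [-12, -11, -7, -6]
Four tails, so the longest strictly decreasing subsequence of the original has length 4.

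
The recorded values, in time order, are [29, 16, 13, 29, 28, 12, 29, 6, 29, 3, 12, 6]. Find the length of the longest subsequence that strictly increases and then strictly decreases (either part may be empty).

inc[i] = longest strictly increasing subsequence ending at i; dec[i] = longest strictly decreasing subsequence starting at i:
i:      1  2  3  4  5  6  7  8  9 10 11 12
a[i]:  29 16 13 29 28 12 29  6 29  3 12  6
inc:    1  1  1  2  2  1  3  1  3  1  2  2
dec:    6  5  4  5  4  3  3  2  3  1  2  1
Best peak at i=1 (value 29): inc=1, dec=6, length 1+6−1 = 6.

6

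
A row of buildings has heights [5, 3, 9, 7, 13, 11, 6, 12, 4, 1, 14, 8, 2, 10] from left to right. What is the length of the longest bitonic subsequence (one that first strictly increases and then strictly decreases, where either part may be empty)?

inc[i] = longest strictly increasing subsequence ending at i; dec[i] = longest strictly decreasing subsequence starting at i:
i:      1  2  3  4  5  6  7  8  9 10 11 12 13 14
a[i]:   5  3  9  7 13 11  6 12  4  1 14  8  2 10
inc:    1  1  2  2  3  3  2  4  2  1  5  3  2  4
dec:    3  2  5  4  5  4  3  3  2  1  3  2  1  1
Best peak at i=5 (value 13): inc=3, dec=5, length 3+5−1 = 7.

7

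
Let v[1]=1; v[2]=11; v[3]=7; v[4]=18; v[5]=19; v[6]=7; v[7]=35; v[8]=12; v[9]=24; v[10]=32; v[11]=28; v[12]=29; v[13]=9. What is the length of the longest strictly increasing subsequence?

7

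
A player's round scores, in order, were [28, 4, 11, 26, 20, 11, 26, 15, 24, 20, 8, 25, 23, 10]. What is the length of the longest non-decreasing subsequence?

6

Let dp[i] be the length of the longest such subsequence ending at index i:
i:      1  2  3  4  5  6  7  8  9 10 11 12 13 14
a[i]:  28  4 11 26 20 11 26 15 24 20  8 25 23 10
dp:     1  1  2  3  3  3  4  4  5  5  2  6  6  3
Maximum dp value is 6.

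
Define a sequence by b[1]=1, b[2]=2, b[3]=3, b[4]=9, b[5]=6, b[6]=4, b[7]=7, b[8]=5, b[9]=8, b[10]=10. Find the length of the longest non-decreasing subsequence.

7

Let dp[i] be the length of the longest such subsequence ending at index i:
i:      1  2  3  4  5  6  7  8  9 10
b[i]:   1  2  3  9  6  4  7  5  8 10
dp:     1  2  3  4  4  4  5  5  6  7
Maximum dp value is 7.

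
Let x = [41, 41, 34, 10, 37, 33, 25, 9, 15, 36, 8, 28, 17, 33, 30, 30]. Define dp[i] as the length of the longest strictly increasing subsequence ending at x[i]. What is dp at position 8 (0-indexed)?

dp[i] = 1 + max{dp[j] : j<i, x[j]<x[i]} (or 1 if no such j):
i:      0  1  2  3  4  5  6  7  8  9 10 11 12 13 14 15
x[i]:  41 41 34 10 37 33 25  9 15 36  8 28 17 33 30 30
dp:     1  1  1  1  2  2  2  1  2  3  1  3  3  4  4  4
At index 8 the value is 2.

2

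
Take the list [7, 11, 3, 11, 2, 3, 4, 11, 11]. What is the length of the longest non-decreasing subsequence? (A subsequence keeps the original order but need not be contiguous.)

5

Track the smallest tail for each achievable length (allowing ties):
7 → extends → [7]
11 → extends → [7, 11]
3 → replaces 7 → [3, 11]
11 → extends → [3, 11, 11]
2 → replaces 3 → [2, 11, 11]
3 → replaces 11 → [2, 3, 11]
4 → replaces 11 → [2, 3, 4]
11 → extends → [2, 3, 4, 11]
11 → extends → [2, 3, 4, 11, 11]
Five tails, so the longest non-decreasing subsequence has length 5 (e.g. 7, 11, 11, 11, 11).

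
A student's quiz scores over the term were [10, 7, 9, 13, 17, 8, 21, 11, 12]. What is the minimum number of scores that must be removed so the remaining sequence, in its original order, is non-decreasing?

4

Fewest deletions = n − (longest non-decreasing subsequence).
Patience tails:
10 → extends → [10]
7 → replaces 10 → [7]
9 → extends → [7, 9]
13 → extends → [7, 9, 13]
17 → extends → [7, 9, 13, 17]
8 → replaces 9 → [7, 8, 13, 17]
21 → extends → [7, 8, 13, 17, 21]
11 → replaces 13 → [7, 8, 11, 17, 21]
12 → replaces 17 → [7, 8, 11, 12, 21]
Longest non-decreasing subsequence has length 5, so deletions = 9 − 5 = 4.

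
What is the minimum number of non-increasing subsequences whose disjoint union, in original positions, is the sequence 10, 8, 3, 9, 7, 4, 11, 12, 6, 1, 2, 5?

4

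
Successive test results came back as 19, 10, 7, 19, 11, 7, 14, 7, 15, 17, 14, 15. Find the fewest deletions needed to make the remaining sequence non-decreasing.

7

Fewest deletions = n − (longest non-decreasing subsequence).
i:      1  2  3  4  5  6  7  8  9 10 11 12
a[i]:  19 10  7 19 11  7 14  7 15 17 14 15
dp:     1  1  1  2  2  2  3  3  4  5  4  5
max dp = 5, so deletions = 12 − 5 = 7.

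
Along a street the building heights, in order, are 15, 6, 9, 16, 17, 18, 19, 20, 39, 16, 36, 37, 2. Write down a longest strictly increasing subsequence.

6, 9, 16, 17, 18, 19, 20, 36, 37

Patience tails give the LIS length; then backtrack through the dp parents:
15 → extends → [15]
6 → replaces 15 → [6]
9 → extends → [6, 9]
16 → extends → [6, 9, 16]
17 → extends → [6, 9, 16, 17]
18 → extends → [6, 9, 16, 17, 18]
19 → extends → [6, 9, 16, 17, 18, 19]
20 → extends → [6, 9, 16, 17, 18, 19, 20]
39 → extends → [6, 9, 16, 17, 18, 19, 20, 39]
16 → already a tail → [6, 9, 16, 17, 18, 19, 20, 39]
36 → replaces 39 → [6, 9, 16, 17, 18, 19, 20, 36]
37 → extends → [6, 9, 16, 17, 18, 19, 20, 36, 37]
2 → replaces 6 → [2, 9, 16, 17, 18, 19, 20, 36, 37]
Length 9; one witness is 6, 9, 16, 17, 18, 19, 20, 36, 37.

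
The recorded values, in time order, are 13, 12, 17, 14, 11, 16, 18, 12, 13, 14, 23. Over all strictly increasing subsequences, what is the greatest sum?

Let S[i] be the best sum of a strictly increasing subsequence ending at i:
i:      1  2  3  4  5  6  7  8  9 10 11
a[i]:  13 12 17 14 11 16 18 12 13 14 23
S:     13 12 30 27 11 43 61 23 36 50 84
Maximum is 84 (e.g. 13 + 14 + 16 + 18 + 23).

84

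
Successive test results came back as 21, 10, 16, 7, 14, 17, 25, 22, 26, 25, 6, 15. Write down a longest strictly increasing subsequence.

10, 16, 17, 25, 26

Patience tails give the LIS length; then backtrack through the dp parents:
21 → extends → [21]
10 → replaces 21 → [10]
16 → extends → [10, 16]
7 → replaces 10 → [7, 16]
14 → replaces 16 → [7, 14]
17 → extends → [7, 14, 17]
25 → extends → [7, 14, 17, 25]
22 → replaces 25 → [7, 14, 17, 22]
26 → extends → [7, 14, 17, 22, 26]
25 → replaces 26 → [7, 14, 17, 22, 25]
6 → replaces 7 → [6, 14, 17, 22, 25]
15 → replaces 17 → [6, 14, 15, 22, 25]
Length 5; one witness is 10, 16, 17, 25, 26.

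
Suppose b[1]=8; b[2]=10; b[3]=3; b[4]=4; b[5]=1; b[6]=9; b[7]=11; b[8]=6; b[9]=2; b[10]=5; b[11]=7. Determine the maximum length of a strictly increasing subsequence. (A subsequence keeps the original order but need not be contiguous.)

4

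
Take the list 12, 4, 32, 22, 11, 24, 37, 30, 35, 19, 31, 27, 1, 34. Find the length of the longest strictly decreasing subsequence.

Negate each value so 'decreasing' becomes 'increasing', then run patience tails on the negated sequence:
-12 → extends → [-12]
-4 → extends → [-12, -4]
-32 → replaces -12 → [-32, -4]
-22 → replaces -4 → [-32, -22]
-11 → extends → [-32, -22, -11]
-24 → replaces -22 → [-32, -24, -11]
-37 → replaces -32 → [-37, -24, -11]
-30 → replaces -24 → [-37, -30, -11]
-35 → replaces -30 → [-37, -35, -11]
-19 → replaces -11 → [-37, -35, -19]
-31 → replaces -19 → [-37, -35, -31]
-27 → extends → [-37, -35, -31, -27]
-1 → extends → [-37, -35, -31, -27, -1]
-34 → replaces -31 → [-37, -35, -34, -27, -1]
Five tails, so the longest strictly decreasing subsequence of the original has length 5.

5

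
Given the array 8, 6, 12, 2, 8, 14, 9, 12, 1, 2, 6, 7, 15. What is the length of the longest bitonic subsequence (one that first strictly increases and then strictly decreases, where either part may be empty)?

5

inc[i] = longest strictly increasing subsequence ending at i; dec[i] = longest strictly decreasing subsequence starting at i:
i:      1  2  3  4  5  6  7  8  9 10 11 12 13
a[i]:   8  6 12  2  8 14  9 12  1  2  6  7 15
inc:    1  1  2  1  2  3  3  4  1  2  3  4  5
dec:    4  3  3  2  2  3  2  2  1  1  1  1  1
Best peak at i=6 (value 14): inc=3, dec=3, length 3+3−1 = 5.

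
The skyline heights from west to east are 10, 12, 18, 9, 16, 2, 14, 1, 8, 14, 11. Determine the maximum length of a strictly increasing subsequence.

Let dp[i] be the length of the longest such subsequence ending at index i:
i:      1  2  3  4  5  6  7  8  9 10 11
a[i]:  10 12 18  9 16  2 14  1  8 14 11
dp:     1  2  3  1  3  1  3  1  2  3  3
Maximum dp value is 3.

3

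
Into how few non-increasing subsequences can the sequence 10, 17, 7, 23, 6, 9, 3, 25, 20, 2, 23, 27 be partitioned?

Place each on the leftmost legal pile:
10 → new pile 1 (tops now [10])
17 → new pile 2 (tops now [10, 17])
7 → pile 1 (tops now [7, 17])
23 → new pile 3 (tops now [7, 17, 23])
6 → pile 1 (tops now [6, 17, 23])
9 → pile 2 (tops now [6, 9, 23])
3 → pile 1 (tops now [3, 9, 23])
25 → new pile 4 (tops now [3, 9, 23, 25])
20 → pile 3 (tops now [3, 9, 20, 25])
2 → pile 1 (tops now [2, 9, 20, 25])
23 → pile 4 (tops now [2, 9, 20, 23])
27 → new pile 5 (tops now [2, 9, 20, 23, 27])
Five piles.

5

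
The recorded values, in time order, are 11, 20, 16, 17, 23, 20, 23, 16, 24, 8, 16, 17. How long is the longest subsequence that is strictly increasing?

Let dp[i] be the length of the longest such subsequence ending at index i:
i:      1  2  3  4  5  6  7  8  9 10 11 12
a[i]:  11 20 16 17 23 20 23 16 24  8 16 17
dp:     1  2  2  3  4  4  5  2  6  1  2  3
Maximum dp value is 6.

6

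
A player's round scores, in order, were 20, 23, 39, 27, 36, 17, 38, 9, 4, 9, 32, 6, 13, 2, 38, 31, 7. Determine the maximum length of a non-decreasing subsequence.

6

Track the smallest tail for each achievable length (allowing ties):
20 → extends → [20]
23 → extends → [20, 23]
39 → extends → [20, 23, 39]
27 → replaces 39 → [20, 23, 27]
36 → extends → [20, 23, 27, 36]
17 → replaces 20 → [17, 23, 27, 36]
38 → extends → [17, 23, 27, 36, 38]
9 → replaces 17 → [9, 23, 27, 36, 38]
4 → replaces 9 → [4, 23, 27, 36, 38]
9 → replaces 23 → [4, 9, 27, 36, 38]
32 → replaces 36 → [4, 9, 27, 32, 38]
6 → replaces 9 → [4, 6, 27, 32, 38]
13 → replaces 27 → [4, 6, 13, 32, 38]
2 → replaces 4 → [2, 6, 13, 32, 38]
38 → extends → [2, 6, 13, 32, 38, 38]
31 → replaces 32 → [2, 6, 13, 31, 38, 38]
7 → replaces 13 → [2, 6, 7, 31, 38, 38]
Six tails, so the longest non-decreasing subsequence has length 6 (e.g. 20, 23, 27, 36, 38, 38).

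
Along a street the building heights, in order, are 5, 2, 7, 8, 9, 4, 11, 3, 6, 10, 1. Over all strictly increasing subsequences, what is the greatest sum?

Let S[i] be the best sum of a strictly increasing subsequence ending at i:
i:      1  2  3  4  5  6  7  8  9 10 11
a[i]:   5  2  7  8  9  4 11  3  6 10  1
S:      5  2 12 20 29  6 40  5 12 39  1
Maximum is 40 (e.g. 5 + 7 + 8 + 9 + 11).

40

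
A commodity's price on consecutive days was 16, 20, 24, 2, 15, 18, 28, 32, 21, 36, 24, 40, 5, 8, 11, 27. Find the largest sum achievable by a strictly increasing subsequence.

Let S[i] be the best sum of a strictly increasing subsequence ending at i:
i:       1   2   3   4   5   6   7   8   9  10  11  12  13  14  15  16
a[i]:   16  20  24   2  15  18  28  32  21  36  24  40   5   8  11  27
S:      16  36  60   2  17  35  88 120  57 156  81 196   7  15  26 108
Maximum is 196 (e.g. 16 + 20 + 24 + 28 + 32 + 36 + 40).

196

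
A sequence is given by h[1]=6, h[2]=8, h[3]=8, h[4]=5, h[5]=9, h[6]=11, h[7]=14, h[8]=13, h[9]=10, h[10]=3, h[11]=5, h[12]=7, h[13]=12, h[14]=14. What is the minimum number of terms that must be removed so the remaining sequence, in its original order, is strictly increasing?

8

Fewest deletions = n − (longest strictly increasing subsequence).
i:      1  2  3  4  5  6  7  8  9 10 11 12 13 14
h[i]:   6  8  8  5  9 11 14 13 10  3  5  7 12 14
dp:     1  2  2  1  3  4  5  5  4  1  2  3  5  6
max dp = 6, so deletions = 14 − 6 = 8.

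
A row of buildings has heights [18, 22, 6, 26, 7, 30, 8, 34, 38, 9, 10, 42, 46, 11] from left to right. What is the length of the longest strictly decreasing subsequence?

2

Negate each value so 'decreasing' becomes 'increasing', then run patience tails on the negated sequence:
-18 → extends → [-18]
-22 → replaces -18 → [-22]
-6 → extends → [-22, -6]
-26 → replaces -22 → [-26, -6]
-7 → replaces -6 → [-26, -7]
-30 → replaces -26 → [-30, -7]
-8 → replaces -7 → [-30, -8]
-34 → replaces -30 → [-34, -8]
-38 → replaces -34 → [-38, -8]
-9 → replaces -8 → [-38, -9]
-10 → replaces -9 → [-38, -10]
-42 → replaces -38 → [-42, -10]
-46 → replaces -42 → [-46, -10]
-11 → replaces -10 → [-46, -11]
Two tails, so the longest strictly decreasing subsequence of the original has length 2.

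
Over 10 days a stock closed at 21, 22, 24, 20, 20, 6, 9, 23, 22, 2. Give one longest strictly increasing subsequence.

21, 22, 24

Patience tails give the LIS length; then backtrack through the dp parents:
21 → extends → [21]
22 → extends → [21, 22]
24 → extends → [21, 22, 24]
20 → replaces 21 → [20, 22, 24]
20 → already a tail → [20, 22, 24]
6 → replaces 20 → [6, 22, 24]
9 → replaces 22 → [6, 9, 24]
23 → replaces 24 → [6, 9, 23]
22 → replaces 23 → [6, 9, 22]
2 → replaces 6 → [2, 9, 22]
Length 3; one witness is 21, 22, 24.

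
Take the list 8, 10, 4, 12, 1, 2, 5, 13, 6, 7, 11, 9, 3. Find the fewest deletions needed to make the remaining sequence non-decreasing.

7

Fewest deletions = n − (longest non-decreasing subsequence).
Patience tails:
8 → extends → [8]
10 → extends → [8, 10]
4 → replaces 8 → [4, 10]
12 → extends → [4, 10, 12]
1 → replaces 4 → [1, 10, 12]
2 → replaces 10 → [1, 2, 12]
5 → replaces 12 → [1, 2, 5]
13 → extends → [1, 2, 5, 13]
6 → replaces 13 → [1, 2, 5, 6]
7 → extends → [1, 2, 5, 6, 7]
11 → extends → [1, 2, 5, 6, 7, 11]
9 → replaces 11 → [1, 2, 5, 6, 7, 9]
3 → replaces 5 → [1, 2, 3, 6, 7, 9]
Longest non-decreasing subsequence has length 6, so deletions = 13 − 6 = 7.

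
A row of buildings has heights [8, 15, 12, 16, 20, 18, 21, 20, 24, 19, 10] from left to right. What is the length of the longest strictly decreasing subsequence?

Let dp[i] be the longest strictly decreasing subsequence ending at i:
i:      1  2  3  4  5  6  7  8  9 10 11
a[i]:   8 15 12 16 20 18 21 20 24 19 10
dp:     1  1  2  1  1  2  1  2  1  3  4
Maximum is 4.

4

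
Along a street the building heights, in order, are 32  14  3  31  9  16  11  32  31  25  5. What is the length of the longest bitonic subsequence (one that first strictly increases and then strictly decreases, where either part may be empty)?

inc[i] = longest strictly increasing subsequence ending at i; dec[i] = longest strictly decreasing subsequence starting at i:
i:      1  2  3  4  5  6  7  8  9 10 11
a[i]:  32 14  3 31  9 16 11 32 31 25  5
inc:    1  1  1  2  2  3  3  4  4  4  2
dec:    5  3  1  4  2  3  2  4  3  2  1
Best peak at i=8 (value 32): inc=4, dec=4, length 4+4−1 = 7.

7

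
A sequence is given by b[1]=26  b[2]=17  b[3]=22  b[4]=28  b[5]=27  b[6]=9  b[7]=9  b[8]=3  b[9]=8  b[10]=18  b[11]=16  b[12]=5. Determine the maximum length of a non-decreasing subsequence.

3

Let dp[i] be the length of the longest such subsequence ending at index i:
i:      1  2  3  4  5  6  7  8  9 10 11 12
b[i]:  26 17 22 28 27  9  9  3  8 18 16  5
dp:     1  1  2  3  3  1  2  1  2  3  3  2
Maximum dp value is 3.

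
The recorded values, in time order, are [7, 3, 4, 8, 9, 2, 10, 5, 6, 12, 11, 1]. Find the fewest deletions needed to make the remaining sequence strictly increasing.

6

Fewest deletions = n − (longest strictly increasing subsequence).
i:      1  2  3  4  5  6  7  8  9 10 11 12
a[i]:   7  3  4  8  9  2 10  5  6 12 11  1
dp:     1  1  2  3  4  1  5  3  4  6  6  1
max dp = 6, so deletions = 12 − 6 = 6.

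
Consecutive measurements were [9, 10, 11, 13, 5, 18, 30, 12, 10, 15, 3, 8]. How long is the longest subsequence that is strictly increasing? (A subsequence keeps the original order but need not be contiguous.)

6

Track the smallest tail for each achievable length (strict):
9 → extends → [9]
10 → extends → [9, 10]
11 → extends → [9, 10, 11]
13 → extends → [9, 10, 11, 13]
5 → replaces 9 → [5, 10, 11, 13]
18 → extends → [5, 10, 11, 13, 18]
30 → extends → [5, 10, 11, 13, 18, 30]
12 → replaces 13 → [5, 10, 11, 12, 18, 30]
10 → already a tail → [5, 10, 11, 12, 18, 30]
15 → replaces 18 → [5, 10, 11, 12, 15, 30]
3 → replaces 5 → [3, 10, 11, 12, 15, 30]
8 → replaces 10 → [3, 8, 11, 12, 15, 30]
Six tails, so the longest strictly increasing subsequence has length 6 (e.g. 9, 10, 11, 13, 18, 30).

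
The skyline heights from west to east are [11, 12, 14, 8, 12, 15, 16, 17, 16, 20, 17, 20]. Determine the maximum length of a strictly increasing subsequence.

7

Let dp[i] be the length of the longest such subsequence ending at index i:
i:      1  2  3  4  5  6  7  8  9 10 11 12
a[i]:  11 12 14  8 12 15 16 17 16 20 17 20
dp:     1  2  3  1  2  4  5  6  5  7  6  7
Maximum dp value is 7.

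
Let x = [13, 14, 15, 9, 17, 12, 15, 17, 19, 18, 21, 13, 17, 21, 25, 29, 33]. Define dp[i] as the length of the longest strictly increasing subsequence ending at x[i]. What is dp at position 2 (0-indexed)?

3

dp[i] = 1 + max{dp[j] : j<i, x[j]<x[i]} (or 1 if no such j):
i:      0  1  2  3  4  5  6  7  8  9 10 11 12 13 14 15 16
x[i]:  13 14 15  9 17 12 15 17 19 18 21 13 17 21 25 29 33
dp:     1  2  3  1  4  2  3  4  5  5  6  3  4  6  7  8  9
At index 2 the value is 3.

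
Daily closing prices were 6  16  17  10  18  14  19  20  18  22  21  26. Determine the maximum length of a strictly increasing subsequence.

Let dp[i] be the length of the longest such subsequence ending at index i:
i:      1  2  3  4  5  6  7  8  9 10 11 12
a[i]:   6 16 17 10 18 14 19 20 18 22 21 26
dp:     1  2  3  2  4  3  5  6  4  7  7  8
Maximum dp value is 8.

8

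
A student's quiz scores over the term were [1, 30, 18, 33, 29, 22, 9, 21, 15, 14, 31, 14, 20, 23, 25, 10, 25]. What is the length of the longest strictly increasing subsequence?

6

Let dp[i] be the length of the longest such subsequence ending at index i:
i:      1  2  3  4  5  6  7  8  9 10 11 12 13 14 15 16 17
a[i]:   1 30 18 33 29 22  9 21 15 14 31 14 20 23 25 10 25
dp:     1  2  2  3  3  3  2  3  3  3  4  3  4  5  6  3  6
Maximum dp value is 6.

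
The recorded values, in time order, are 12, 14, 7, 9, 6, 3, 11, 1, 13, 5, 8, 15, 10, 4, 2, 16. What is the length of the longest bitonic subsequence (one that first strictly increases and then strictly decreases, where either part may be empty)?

8

inc[i] = longest strictly increasing subsequence ending at i; dec[i] = longest strictly decreasing subsequence starting at i:
i:      1  2  3  4  5  6  7  8  9 10 11 12 13 14 15 16
a[i]:  12 14  7  9  6  3 11  1 13  5  8 15 10  4  2 16
inc:    1  2  1  2  1  1  3  1  4  2  3  5  4  2  2  6
dec:    6  6  5  5  4  2  4  1  4  3  3  4  3  2  1  1
Best peak at i=12 (value 15): inc=5, dec=4, length 5+4−1 = 8.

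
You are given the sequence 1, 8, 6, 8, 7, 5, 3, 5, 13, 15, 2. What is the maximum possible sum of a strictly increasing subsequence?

Let S[i] be the best sum of a strictly increasing subsequence ending at i:
i:      1  2  3  4  5  6  7  8  9 10 11
a[i]:   1  8  6  8  7  5  3  5 13 15  2
S:      1  9  7 15 14  6  4  9 28 43  3
Maximum is 43 (e.g. 1 + 6 + 8 + 13 + 15).

43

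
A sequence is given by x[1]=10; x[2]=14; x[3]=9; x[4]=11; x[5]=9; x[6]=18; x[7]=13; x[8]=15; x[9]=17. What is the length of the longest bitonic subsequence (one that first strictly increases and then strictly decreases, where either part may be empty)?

inc[i] = longest strictly increasing subsequence ending at i; dec[i] = longest strictly decreasing subsequence starting at i:
i:      1  2  3  4  5  6  7  8  9
x[i]:  10 14  9 11  9 18 13 15 17
inc:    1  2  1  2  1  3  3  4  5
dec:    2  3  1  2  1  2  1  1  1
Best peak at i=9 (value 17): inc=5, dec=1, length 5+1−1 = 5.

5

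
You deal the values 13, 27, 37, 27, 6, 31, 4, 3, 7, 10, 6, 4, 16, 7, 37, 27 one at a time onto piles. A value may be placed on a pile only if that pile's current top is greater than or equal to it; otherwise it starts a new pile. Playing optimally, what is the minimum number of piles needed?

Place each on the leftmost legal pile:
13 → new pile 1 (tops now [13])
27 → new pile 2 (tops now [13, 27])
37 → new pile 3 (tops now [13, 27, 37])
27 → pile 2 (tops now [13, 27, 37])
6 → pile 1 (tops now [6, 27, 37])
31 → pile 3 (tops now [6, 27, 31])
4 → pile 1 (tops now [4, 27, 31])
3 → pile 1 (tops now [3, 27, 31])
7 → pile 2 (tops now [3, 7, 31])
10 → pile 3 (tops now [3, 7, 10])
6 → pile 2 (tops now [3, 6, 10])
4 → pile 2 (tops now [3, 4, 10])
16 → new pile 4 (tops now [3, 4, 10, 16])
7 → pile 3 (tops now [3, 4, 7, 16])
37 → new pile 5 (tops now [3, 4, 7, 16, 37])
27 → pile 5 (tops now [3, 4, 7, 16, 27])
Five piles.

5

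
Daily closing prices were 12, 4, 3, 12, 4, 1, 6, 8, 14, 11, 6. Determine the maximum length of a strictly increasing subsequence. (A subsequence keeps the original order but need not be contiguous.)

Track the smallest tail for each achievable length (strict):
12 → extends → [12]
4 → replaces 12 → [4]
3 → replaces 4 → [3]
12 → extends → [3, 12]
4 → replaces 12 → [3, 4]
1 → replaces 3 → [1, 4]
6 → extends → [1, 4, 6]
8 → extends → [1, 4, 6, 8]
14 → extends → [1, 4, 6, 8, 14]
11 → replaces 14 → [1, 4, 6, 8, 11]
6 → already a tail → [1, 4, 6, 8, 11]
Five tails, so the longest strictly increasing subsequence has length 5 (e.g. 3, 4, 6, 8, 14).

5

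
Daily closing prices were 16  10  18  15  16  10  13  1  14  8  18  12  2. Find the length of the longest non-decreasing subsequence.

5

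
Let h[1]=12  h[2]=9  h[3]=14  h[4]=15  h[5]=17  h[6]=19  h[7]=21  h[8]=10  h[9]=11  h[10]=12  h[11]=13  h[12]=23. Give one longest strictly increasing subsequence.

12, 14, 15, 17, 19, 21, 23

Patience tails give the LIS length; then backtrack through the dp parents:
12 → extends → [12]
9 → replaces 12 → [9]
14 → extends → [9, 14]
15 → extends → [9, 14, 15]
17 → extends → [9, 14, 15, 17]
19 → extends → [9, 14, 15, 17, 19]
21 → extends → [9, 14, 15, 17, 19, 21]
10 → replaces 14 → [9, 10, 15, 17, 19, 21]
11 → replaces 15 → [9, 10, 11, 17, 19, 21]
12 → replaces 17 → [9, 10, 11, 12, 19, 21]
13 → replaces 19 → [9, 10, 11, 12, 13, 21]
23 → extends → [9, 10, 11, 12, 13, 21, 23]
Length 7; one witness is 12, 14, 15, 17, 19, 21, 23.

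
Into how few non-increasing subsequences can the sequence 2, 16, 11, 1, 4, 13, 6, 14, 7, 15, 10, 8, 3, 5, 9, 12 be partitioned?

7

The minimum number of non-increasing subsequences covering a sequence equals the length of its longest strictly increasing subsequence.
LIS length is 7 (e.g. 2, 4, 6, 7, 8, 9, 12), so 7 piles are needed.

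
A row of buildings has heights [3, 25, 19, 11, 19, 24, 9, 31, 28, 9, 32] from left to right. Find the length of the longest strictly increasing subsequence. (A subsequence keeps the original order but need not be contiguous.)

6

Let dp[i] be the length of the longest such subsequence ending at index i:
i:      1  2  3  4  5  6  7  8  9 10 11
a[i]:   3 25 19 11 19 24  9 31 28  9 32
dp:     1  2  2  2  3  4  2  5  5  2  6
Maximum dp value is 6.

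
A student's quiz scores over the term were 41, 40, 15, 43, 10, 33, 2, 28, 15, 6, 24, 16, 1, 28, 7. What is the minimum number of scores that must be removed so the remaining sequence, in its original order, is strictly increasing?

11

Fewest deletions = n − (longest strictly increasing subsequence).
Patience tails:
41 → extends → [41]
40 → replaces 41 → [40]
15 → replaces 40 → [15]
43 → extends → [15, 43]
10 → replaces 15 → [10, 43]
33 → replaces 43 → [10, 33]
2 → replaces 10 → [2, 33]
28 → replaces 33 → [2, 28]
15 → replaces 28 → [2, 15]
6 → replaces 15 → [2, 6]
24 → extends → [2, 6, 24]
16 → replaces 24 → [2, 6, 16]
1 → replaces 2 → [1, 6, 16]
28 → extends → [1, 6, 16, 28]
7 → replaces 16 → [1, 6, 7, 28]
Longest strictly increasing subsequence has length 4, so deletions = 15 − 4 = 11.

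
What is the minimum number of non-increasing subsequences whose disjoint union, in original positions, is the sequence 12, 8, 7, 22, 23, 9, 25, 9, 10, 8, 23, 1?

4

The minimum number of non-increasing subsequences covering a sequence equals the length of its longest strictly increasing subsequence.
LIS length is 4 (e.g. 12, 22, 23, 25), so 4 piles are needed.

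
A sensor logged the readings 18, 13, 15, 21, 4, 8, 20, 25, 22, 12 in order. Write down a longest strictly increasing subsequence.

Patience tails give the LIS length; then backtrack through the dp parents:
18 → extends → [18]
13 → replaces 18 → [13]
15 → extends → [13, 15]
21 → extends → [13, 15, 21]
4 → replaces 13 → [4, 15, 21]
8 → replaces 15 → [4, 8, 21]
20 → replaces 21 → [4, 8, 20]
25 → extends → [4, 8, 20, 25]
22 → replaces 25 → [4, 8, 20, 22]
12 → replaces 20 → [4, 8, 12, 22]
Length 4; one witness is 13, 15, 21, 25.

13, 15, 21, 25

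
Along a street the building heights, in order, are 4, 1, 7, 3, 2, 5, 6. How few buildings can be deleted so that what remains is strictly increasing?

3

Fewest deletions = n − (longest strictly increasing subsequence).
i:     1 2 3 4 5 6 7
a[i]:  4 1 7 3 2 5 6
dp:    1 1 2 2 2 3 4
max dp = 4, so deletions = 7 − 4 = 3.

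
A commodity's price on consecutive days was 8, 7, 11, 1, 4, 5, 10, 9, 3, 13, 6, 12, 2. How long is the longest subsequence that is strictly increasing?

Track the smallest tail for each achievable length (strict):
8 → extends → [8]
7 → replaces 8 → [7]
11 → extends → [7, 11]
1 → replaces 7 → [1, 11]
4 → replaces 11 → [1, 4]
5 → extends → [1, 4, 5]
10 → extends → [1, 4, 5, 10]
9 → replaces 10 → [1, 4, 5, 9]
3 → replaces 4 → [1, 3, 5, 9]
13 → extends → [1, 3, 5, 9, 13]
6 → replaces 9 → [1, 3, 5, 6, 13]
12 → replaces 13 → [1, 3, 5, 6, 12]
2 → replaces 3 → [1, 2, 5, 6, 12]
Five tails, so the longest strictly increasing subsequence has length 5 (e.g. 1, 4, 5, 10, 13).

5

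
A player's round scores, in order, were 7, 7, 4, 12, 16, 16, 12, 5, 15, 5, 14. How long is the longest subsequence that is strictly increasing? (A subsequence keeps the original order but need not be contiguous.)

3

Let dp[i] be the length of the longest such subsequence ending at index i:
i:      1  2  3  4  5  6  7  8  9 10 11
a[i]:   7  7  4 12 16 16 12  5 15  5 14
dp:     1  1  1  2  3  3  2  2  3  2  3
Maximum dp value is 3.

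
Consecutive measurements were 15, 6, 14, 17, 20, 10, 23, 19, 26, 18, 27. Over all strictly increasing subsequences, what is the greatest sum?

Let S[i] be the best sum of a strictly increasing subsequence ending at i:
i:       1   2   3   4   5   6   7   8   9  10  11
a[i]:   15   6  14  17  20  10  23  19  26  18  27
S:      15   6  20  37  57  16  80  56 106  55 133
Maximum is 133 (e.g. 6 + 14 + 17 + 20 + 23 + 26 + 27).

133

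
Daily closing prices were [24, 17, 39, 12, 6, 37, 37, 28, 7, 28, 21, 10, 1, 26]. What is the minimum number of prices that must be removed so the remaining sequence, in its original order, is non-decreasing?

10

Fewest deletions = n − (longest non-decreasing subsequence).
i:      1  2  3  4  5  6  7  8  9 10 11 12 13 14
a[i]:  24 17 39 12  6 37 37 28  7 28 21 10  1 26
dp:     1  1  2  1  1  2  3  2  2  3  3  3  1  4
max dp = 4, so deletions = 14 − 4 = 10.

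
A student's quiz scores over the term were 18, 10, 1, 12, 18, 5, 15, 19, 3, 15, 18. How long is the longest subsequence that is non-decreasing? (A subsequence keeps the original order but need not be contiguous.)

5

Track the smallest tail for each achievable length (allowing ties):
18 → extends → [18]
10 → replaces 18 → [10]
1 → replaces 10 → [1]
12 → extends → [1, 12]
18 → extends → [1, 12, 18]
5 → replaces 12 → [1, 5, 18]
15 → replaces 18 → [1, 5, 15]
19 → extends → [1, 5, 15, 19]
3 → replaces 5 → [1, 3, 15, 19]
15 → replaces 19 → [1, 3, 15, 15]
18 → extends → [1, 3, 15, 15, 18]
Five tails, so the longest non-decreasing subsequence has length 5 (e.g. 10, 12, 15, 15, 18).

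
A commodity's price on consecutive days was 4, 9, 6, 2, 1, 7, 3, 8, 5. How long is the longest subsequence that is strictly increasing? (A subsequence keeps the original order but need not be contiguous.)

Track the smallest tail for each achievable length (strict):
4 → extends → [4]
9 → extends → [4, 9]
6 → replaces 9 → [4, 6]
2 → replaces 4 → [2, 6]
1 → replaces 2 → [1, 6]
7 → extends → [1, 6, 7]
3 → replaces 6 → [1, 3, 7]
8 → extends → [1, 3, 7, 8]
5 → replaces 7 → [1, 3, 5, 8]
Four tails, so the longest strictly increasing subsequence has length 4 (e.g. 4, 6, 7, 8).

4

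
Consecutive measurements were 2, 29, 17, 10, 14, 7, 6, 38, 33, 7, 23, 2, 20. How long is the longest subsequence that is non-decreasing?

Let dp[i] be the length of the longest such subsequence ending at index i:
i:      1  2  3  4  5  6  7  8  9 10 11 12 13
a[i]:   2 29 17 10 14  7  6 38 33  7 23  2 20
dp:     1  2  2  2  3  2  2  4  4  3  4  2  4
Maximum dp value is 4.

4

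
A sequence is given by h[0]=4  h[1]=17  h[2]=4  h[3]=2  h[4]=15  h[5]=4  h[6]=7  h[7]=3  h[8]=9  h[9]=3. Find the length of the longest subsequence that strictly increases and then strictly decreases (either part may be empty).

inc[i] = longest strictly increasing subsequence ending at i; dec[i] = longest strictly decreasing subsequence starting at i:
i:      0  1  2  3  4  5  6  7  8  9
h[i]:   4 17  4  2 15  4  7  3  9  3
inc:    1  2  1  1  2  2  3  2  4  2
dec:    2  4  2  1  3  2  2  1  2  1
Best peak at i=1 (value 17): inc=2, dec=4, length 2+4−1 = 5.

5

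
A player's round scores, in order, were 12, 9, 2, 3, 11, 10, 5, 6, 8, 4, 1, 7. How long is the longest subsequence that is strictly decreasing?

6

Negate each value so 'decreasing' becomes 'increasing', then run patience tails on the negated sequence:
-12 → extends → [-12]
-9 → extends → [-12, -9]
-2 → extends → [-12, -9, -2]
-3 → replaces -2 → [-12, -9, -3]
-11 → replaces -9 → [-12, -11, -3]
-10 → replaces -3 → [-12, -11, -10]
-5 → extends → [-12, -11, -10, -5]
-6 → replaces -5 → [-12, -11, -10, -6]
-8 → replaces -6 → [-12, -11, -10, -8]
-4 → extends → [-12, -11, -10, -8, -4]
-1 → extends → [-12, -11, -10, -8, -4, -1]
-7 → replaces -4 → [-12, -11, -10, -8, -7, -1]
Six tails, so the longest strictly decreasing subsequence of the original has length 6.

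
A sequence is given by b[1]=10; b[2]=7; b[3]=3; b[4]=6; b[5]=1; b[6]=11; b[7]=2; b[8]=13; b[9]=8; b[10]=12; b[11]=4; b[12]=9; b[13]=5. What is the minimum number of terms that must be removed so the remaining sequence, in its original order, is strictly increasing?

9

Fewest deletions = n − (longest strictly increasing subsequence).
Patience tails:
10 → extends → [10]
7 → replaces 10 → [7]
3 → replaces 7 → [3]
6 → extends → [3, 6]
1 → replaces 3 → [1, 6]
11 → extends → [1, 6, 11]
2 → replaces 6 → [1, 2, 11]
13 → extends → [1, 2, 11, 13]
8 → replaces 11 → [1, 2, 8, 13]
12 → replaces 13 → [1, 2, 8, 12]
4 → replaces 8 → [1, 2, 4, 12]
9 → replaces 12 → [1, 2, 4, 9]
5 → replaces 9 → [1, 2, 4, 5]
Longest strictly increasing subsequence has length 4, so deletions = 13 − 4 = 9.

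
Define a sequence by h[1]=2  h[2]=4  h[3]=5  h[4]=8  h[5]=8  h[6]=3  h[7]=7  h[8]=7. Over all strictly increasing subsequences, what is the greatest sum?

Let S[i] be the best sum of a strictly increasing subsequence ending at i:
i:      1  2  3  4  5  6  7  8
h[i]:   2  4  5  8  8  3  7  7
S:      2  6 11 19 19  5 18 18
Maximum is 19 (e.g. 2 + 4 + 5 + 8).

19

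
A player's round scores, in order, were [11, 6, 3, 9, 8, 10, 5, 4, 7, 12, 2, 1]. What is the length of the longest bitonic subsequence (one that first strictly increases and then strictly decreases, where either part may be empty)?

7

inc[i] = longest strictly increasing subsequence ending at i; dec[i] = longest strictly decreasing subsequence starting at i:
i:      1  2  3  4  5  6  7  8  9 10 11 12
a[i]:  11  6  3  9  8 10  5  4  7 12  2  1
inc:    1  1  1  2  2  3  2  2  3  4  1  1
dec:    7  5  3  6  5  5  4  3  3  3  2  1
Best peak at i=1 (value 11): inc=1, dec=7, length 1+7−1 = 7.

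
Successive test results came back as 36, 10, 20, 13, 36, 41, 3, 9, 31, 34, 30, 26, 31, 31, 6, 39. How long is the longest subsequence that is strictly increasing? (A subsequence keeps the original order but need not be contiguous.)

Let dp[i] be the length of the longest such subsequence ending at index i:
i:      1  2  3  4  5  6  7  8  9 10 11 12 13 14 15 16
a[i]:  36 10 20 13 36 41  3  9 31 34 30 26 31 31  6 39
dp:     1  1  2  2  3  4  1  2  3  4  3  3  4  4  2  5
Maximum dp value is 5.

5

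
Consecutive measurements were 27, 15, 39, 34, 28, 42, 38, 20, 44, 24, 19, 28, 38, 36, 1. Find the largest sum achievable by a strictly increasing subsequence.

Let S[i] be the best sum of a strictly increasing subsequence ending at i:
i:       1   2   3   4   5   6   7   8   9  10  11  12  13  14  15
a[i]:   27  15  39  34  28  42  38  20  44  24  19  28  38  36   1
S:      27  15  66  61  55 108  99  35 152  59  34  87 125 123   1
Maximum is 152 (e.g. 27 + 39 + 42 + 44).

152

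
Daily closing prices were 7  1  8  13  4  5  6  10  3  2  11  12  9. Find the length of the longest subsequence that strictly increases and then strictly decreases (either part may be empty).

8

inc[i] = longest strictly increasing subsequence ending at i; dec[i] = longest strictly decreasing subsequence starting at i:
i:      1  2  3  4  5  6  7  8  9 10 11 12 13
a[i]:   7  1  8 13  4  5  6 10  3  2 11 12  9
inc:    1  1  2  3  2  3  4  5  2  2  6  7  5
dec:    4  1  4  4  3  3  3  3  2  1  2  2  1
Best peak at i=12 (value 12): inc=7, dec=2, length 7+2−1 = 8.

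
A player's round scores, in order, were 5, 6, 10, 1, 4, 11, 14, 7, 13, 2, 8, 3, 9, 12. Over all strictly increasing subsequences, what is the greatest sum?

Let S[i] be the best sum of a strictly increasing subsequence ending at i:
i:      1  2  3  4  5  6  7  8  9 10 11 12 13 14
a[i]:   5  6 10  1  4 11 14  7 13  2  8  3  9 12
S:      5 11 21  1  5 32 46 18 45  3 26  6 35 47
Maximum is 47 (e.g. 5 + 6 + 7 + 8 + 9 + 12).

47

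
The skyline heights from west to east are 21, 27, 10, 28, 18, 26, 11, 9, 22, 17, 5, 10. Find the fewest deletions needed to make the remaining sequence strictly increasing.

Fewest deletions = n − (longest strictly increasing subsequence).
Patience tails:
21 → extends → [21]
27 → extends → [21, 27]
10 → replaces 21 → [10, 27]
28 → extends → [10, 27, 28]
18 → replaces 27 → [10, 18, 28]
26 → replaces 28 → [10, 18, 26]
11 → replaces 18 → [10, 11, 26]
9 → replaces 10 → [9, 11, 26]
22 → replaces 26 → [9, 11, 22]
17 → replaces 22 → [9, 11, 17]
5 → replaces 9 → [5, 11, 17]
10 → replaces 11 → [5, 10, 17]
Longest strictly increasing subsequence has length 3, so deletions = 12 − 3 = 9.

9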